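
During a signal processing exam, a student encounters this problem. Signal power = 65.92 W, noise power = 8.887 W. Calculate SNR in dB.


SNR in decibels:
SNR = 10 * log10(Ps / Pn)
    = 10 * log10(65.92 / 8.887)
    = 10 * log10(7.4176)
    = 10 * 0.8703
    = 8.7 dB

8.7 dB


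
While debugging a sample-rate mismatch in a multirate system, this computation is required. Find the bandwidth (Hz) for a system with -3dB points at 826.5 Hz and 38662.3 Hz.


Bandwidth is the difference of -3dB frequencies:
BW = f_high - f_low
   = 38662.3 - 826.5
   = 37835.8 Hz

37835.8 Hz


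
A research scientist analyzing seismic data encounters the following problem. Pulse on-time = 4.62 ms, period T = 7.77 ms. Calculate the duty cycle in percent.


Duty cycle as a percentage:
DC = (t_on / T) * 100
   = (4.62 / 7.77) * 100
   = 0.594595 * 100
   = 59.46 %

59.46 %


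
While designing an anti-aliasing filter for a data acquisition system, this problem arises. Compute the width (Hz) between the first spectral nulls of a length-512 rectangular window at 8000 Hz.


Main lobe width for a rectangular window:
Width = 2 * fs / N
      = 2 * 8000 / 512
      = 16000 / 512
      = 31.25 Hz

31.25 Hz


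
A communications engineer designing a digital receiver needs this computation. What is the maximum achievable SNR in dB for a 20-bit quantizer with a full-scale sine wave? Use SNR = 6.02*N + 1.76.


Theoretical SNR for a full-scale sinusoid:
SNR = 6.02 * N + 1.76
    = 6.02 * 20 + 1.76
    = 120.4 + 1.76
    = 122.16 dB

122.16 dB


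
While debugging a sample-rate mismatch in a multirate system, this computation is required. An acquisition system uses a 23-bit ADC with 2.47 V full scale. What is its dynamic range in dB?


Dynamic range from full-scale to LSB:
V_min = V_max / 2^bits = 2.47 / 2^23
DR = 20 * log10(V_max / V_min)
   = 20 * log10(2^23)
   = 20 * 23 * log10(2)
   = 138.47 dB

138.47 dB


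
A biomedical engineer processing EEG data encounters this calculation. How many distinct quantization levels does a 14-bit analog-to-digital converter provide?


Number of quantization levels = 2^N
= 2^14
= 16384

16384


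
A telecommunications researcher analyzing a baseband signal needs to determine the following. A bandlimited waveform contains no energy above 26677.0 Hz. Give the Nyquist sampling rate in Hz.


The Nyquist rate is twice the maximum frequency component.
fs_min = 2 * fmax
      = 2 * 26677.0
      = 53354.0 Hz

53354.0


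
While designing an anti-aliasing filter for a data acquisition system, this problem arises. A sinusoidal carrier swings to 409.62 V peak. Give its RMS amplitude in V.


RMS voltage for a sinusoidal waveform:
V_rms = V_peak / sqrt(2)
      = 409.62 / 1.414214
      = 289.645 V

289.645 V


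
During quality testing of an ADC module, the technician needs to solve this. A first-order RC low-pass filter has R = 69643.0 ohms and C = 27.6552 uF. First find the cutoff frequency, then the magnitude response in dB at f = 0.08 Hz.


Step 1 — cutoff frequency:
fc = 1 / (2*pi*R*C)
C = 27.6552 uF = 2.76552e-05 F
fc = 1 / (2*pi*69643.0*2.76552e-05)
   = 0.0826353 Hz

Step 2 — magnitude at f = 0.08 Hz:
|H(f)| = 1 / sqrt(1 + (f/fc)^2)
f/fc = 0.08 / 0.0826353 = 0.968109
|H| = 1 / sqrt(1 + 0.937235) = 0.7184703
|H|_dB = 20*log10(0.7184703) = -2.87 dB

fc = 0.0826353 Hz; |H(0.08 Hz)| = -2.87 dB


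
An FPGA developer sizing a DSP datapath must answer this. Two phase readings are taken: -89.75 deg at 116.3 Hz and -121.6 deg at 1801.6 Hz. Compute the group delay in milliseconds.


Group delay from phase difference:
tau = -d(phi)/d(omega)
d(phi) = -31.85 deg = -0.555887 rad
d(omega) = 2*pi*(1801.6 - 116.3) = 10589.0522 rad/s
tau = -(-0.555887) / 10589.0522
    = 0.0525 ms

0.0525 ms


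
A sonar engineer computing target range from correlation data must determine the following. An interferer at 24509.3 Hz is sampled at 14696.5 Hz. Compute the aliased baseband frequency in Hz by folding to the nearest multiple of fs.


Compute the nearest integer multiple of fs to the signal:
n = round(24509.3 / 14696.5) = 2
f_alias = |24509.3 - 2 * 14696.5|
        = |24509.3 - 29393.0|
        = 4883.7 Hz

4883.7


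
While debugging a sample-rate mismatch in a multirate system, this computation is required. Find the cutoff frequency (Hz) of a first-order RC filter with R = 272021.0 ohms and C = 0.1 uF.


Cutoff frequency of a first-order RC filter:
fc = 1 / (2 * pi * R * C)
C = 0.1 uF = 1e-07 F
fc = 1 / (2 * pi * 272021.0 * 1e-07)
   = 1 / 0.17091583504443
   = 5.850833 Hz

5.850833 Hz


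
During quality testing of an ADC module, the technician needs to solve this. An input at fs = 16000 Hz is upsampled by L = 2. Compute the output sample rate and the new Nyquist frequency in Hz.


Step 1 — output sample rate after interpolation by L:
fs_out = L * fs_in = 2 * 16000 = 32000 Hz

Step 2 — Nyquist frequency of the output stream:
f_Nyq = fs_out / 2 = 32000 / 2 = 16000.0 Hz

fs_out = 32000 Hz; f_Nyquist = 16000.0 Hz


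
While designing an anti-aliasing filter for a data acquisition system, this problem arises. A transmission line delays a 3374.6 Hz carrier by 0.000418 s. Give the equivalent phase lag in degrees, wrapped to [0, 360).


Phase shift from frequency and time delay:
phi = 360 * f * t_delay
    = 360 * 3374.6 * 0.000418
    = 507.81 degrees
    mod 360 = 147.81 degrees

147.81 degrees


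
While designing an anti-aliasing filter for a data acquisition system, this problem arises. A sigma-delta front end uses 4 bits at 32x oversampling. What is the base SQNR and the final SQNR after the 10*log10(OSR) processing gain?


Step 1 — baseline SQNR at Nyquist:
SQNR_base = 6.02*N + 1.76
          = 6.02*4 + 1.76
          = 25.84 dB

Step 2 — oversampling processing gain:
G = 10*log10(OSR) = 10*log10(32) = 15.05 dB

Step 3 — total:
SQNR_total = 25.84 + 15.05 = 40.89 dB

Base SQNR = 25.84 dB; oversampled SQNR = 40.89 dB


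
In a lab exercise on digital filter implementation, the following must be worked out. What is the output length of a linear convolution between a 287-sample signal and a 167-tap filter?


Linear convolution output length:
L = N + M - 1
  = 287 + 167 - 1
  = 453 samples

453


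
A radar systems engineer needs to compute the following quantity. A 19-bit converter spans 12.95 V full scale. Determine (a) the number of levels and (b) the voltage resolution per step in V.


Step 1 — number of quantization levels:
L = 2^N = 2^19 = 524288

Step 2 — LSB step size:
delta = Vfs / L
      = 12.95 / 524288
      = 2.47e-05 V

Levels = 524288; step size = 2.47e-05 V


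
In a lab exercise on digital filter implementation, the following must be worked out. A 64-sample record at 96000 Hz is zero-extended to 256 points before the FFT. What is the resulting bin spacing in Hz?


Frequency resolution after zero-padding:
N_padded = 64 * 4 = 256
df = fs / N_padded
   = 96000 / 256
   = 375.0 Hz

375.0 Hz


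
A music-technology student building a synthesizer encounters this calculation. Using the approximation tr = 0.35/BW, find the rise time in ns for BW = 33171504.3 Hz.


Rise time from bandwidth relationship:
tr = 0.35 / BW
   = 0.35 / 33171504.3
   = 1.055122484e-08 s
   = 10.5512 ns

10.5512 ns


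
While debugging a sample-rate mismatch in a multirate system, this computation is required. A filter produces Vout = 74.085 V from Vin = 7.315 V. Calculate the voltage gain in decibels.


Voltage gain in dB:
G = 20 * log10(Vout / Vin)
  = 20 * log10(74.085 / 7.315)
  = 20 * log10(10.12782)
  = 20 * 1.005516
  = 20.11 dB

20.11 dB


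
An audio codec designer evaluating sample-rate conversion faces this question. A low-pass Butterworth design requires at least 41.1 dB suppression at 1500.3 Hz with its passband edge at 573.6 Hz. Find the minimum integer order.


Butterworth filter order formula:
n = log10(10^(A/10) - 1) / (2 * log10(f_stop/f_pass))
10^(41.1/10) - 1 = 12881.4955
f_stop/f_pass = 1500.3 / 573.6 = 2.6156
n = 4.9213 -> ceil = 5

5


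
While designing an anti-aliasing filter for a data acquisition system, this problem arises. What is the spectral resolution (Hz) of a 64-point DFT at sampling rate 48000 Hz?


DFT frequency resolution:
df = fs / N
   = 48000 / 64
   = 750.0 Hz

750.0 Hz


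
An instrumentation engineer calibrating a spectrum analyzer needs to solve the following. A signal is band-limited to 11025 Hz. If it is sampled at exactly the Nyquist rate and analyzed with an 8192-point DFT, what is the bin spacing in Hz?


Step 1 — Nyquist sampling rate:
fs = 2 * fmax = 2 * 11025 = 22050 Hz

Step 2 — DFT bin spacing:
df = fs / N = 22050 / 8192 = 2.6917 Hz

2.6917 Hz


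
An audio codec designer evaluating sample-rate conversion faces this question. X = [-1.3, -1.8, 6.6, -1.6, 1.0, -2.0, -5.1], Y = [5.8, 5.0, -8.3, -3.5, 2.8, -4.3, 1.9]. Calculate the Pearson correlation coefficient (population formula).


Pearson correlation coefficient (population):
r = cov(X,Y) / (std(X) * std(Y))
Mean X = -0.6, Mean Y = -0.0857
Cov(X,Y) = -9.195714
Std(X) = 3.370884, Std(Y) = 4.923248
r = -0.5541

-0.5541


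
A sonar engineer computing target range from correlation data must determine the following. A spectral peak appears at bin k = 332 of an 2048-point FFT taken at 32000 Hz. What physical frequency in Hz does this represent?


Frequency of DFT bin k:
f_k = k * fs / N
    = 332 * 32000 / 2048
    = 10624000 / 2048
    = 5187.5 Hz

5187.5 Hz


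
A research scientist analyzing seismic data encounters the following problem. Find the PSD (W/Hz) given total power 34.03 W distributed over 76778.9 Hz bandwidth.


Power spectral density:
PSD = P / BW
    = 34.03 / 76778.9
    = 0.00044322 W/Hz

0.00044322 W/Hz


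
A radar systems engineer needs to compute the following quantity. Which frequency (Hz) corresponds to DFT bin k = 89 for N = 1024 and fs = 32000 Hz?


Frequency of DFT bin k:
f_k = k * fs / N
    = 89 * 32000 / 1024
    = 2848000 / 1024
    = 2781.25 Hz

2781.25 Hz


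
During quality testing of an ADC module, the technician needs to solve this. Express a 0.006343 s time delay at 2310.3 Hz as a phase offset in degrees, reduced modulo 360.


Phase shift from frequency and time delay:
phi = 360 * f * t_delay
    = 360 * 2310.3 * 0.006343
    = 5275.52 degrees
    mod 360 = 235.52 degrees

235.52 degrees


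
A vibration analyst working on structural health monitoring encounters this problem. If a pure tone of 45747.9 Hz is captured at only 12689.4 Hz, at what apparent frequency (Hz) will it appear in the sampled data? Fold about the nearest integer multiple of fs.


Compute the nearest integer multiple of fs to the signal:
n = round(45747.9 / 12689.4) = 4
f_alias = |45747.9 - 4 * 12689.4|
        = |45747.9 - 50757.6|
        = 5009.7 Hz

5009.7


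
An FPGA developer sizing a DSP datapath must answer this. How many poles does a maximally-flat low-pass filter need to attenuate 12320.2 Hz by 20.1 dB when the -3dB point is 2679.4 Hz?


Butterworth filter order formula:
n = log10(10^(A/10) - 1) / (2 * log10(f_stop/f_pass))
10^(20.1/10) - 1 = 101.3293
f_stop/f_pass = 12320.2 / 2679.4 = 4.5981
n = 1.5136 -> ceil = 2

2


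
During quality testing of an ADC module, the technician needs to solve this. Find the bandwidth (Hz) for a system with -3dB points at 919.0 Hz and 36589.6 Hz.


Bandwidth is the difference of -3dB frequencies:
BW = f_high - f_low
   = 36589.6 - 919.0
   = 35670.6 Hz

35670.6 Hz


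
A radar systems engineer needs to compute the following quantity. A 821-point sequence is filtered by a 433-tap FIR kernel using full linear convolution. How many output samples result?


Linear convolution output length:
L = N + M - 1
  = 821 + 433 - 1
  = 1253 samples

1253


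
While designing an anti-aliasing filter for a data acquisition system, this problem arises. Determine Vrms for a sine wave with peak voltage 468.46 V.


RMS voltage for a sinusoidal waveform:
V_rms = V_peak / sqrt(2)
      = 468.46 / 1.414214
      = 331.251 V

331.251 V


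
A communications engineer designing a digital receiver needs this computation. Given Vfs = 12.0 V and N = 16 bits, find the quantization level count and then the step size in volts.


Step 1 — number of quantization levels:
L = 2^N = 2^16 = 65536

Step 2 — LSB step size:
delta = Vfs / L
      = 12.0 / 65536
      = 0.00018311 V

Levels = 65536; step size = 0.00018311 V


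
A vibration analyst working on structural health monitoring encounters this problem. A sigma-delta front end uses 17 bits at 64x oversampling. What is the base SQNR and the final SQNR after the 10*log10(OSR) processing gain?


Step 1 — baseline SQNR at Nyquist:
SQNR_base = 6.02*N + 1.76
          = 6.02*17 + 1.76
          = 104.1 dB

Step 2 — oversampling processing gain:
G = 10*log10(OSR) = 10*log10(64) = 18.06 dB

Step 3 — total:
SQNR_total = 104.1 + 18.06 = 122.16 dB

Base SQNR = 104.1 dB; oversampled SQNR = 122.16 dB


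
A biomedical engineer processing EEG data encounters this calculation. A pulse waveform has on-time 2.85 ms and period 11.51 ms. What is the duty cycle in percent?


Duty cycle as a percentage:
DC = (t_on / T) * 100
   = (2.85 / 11.51) * 100
   = 0.247611 * 100
   = 24.76 %

24.76 %


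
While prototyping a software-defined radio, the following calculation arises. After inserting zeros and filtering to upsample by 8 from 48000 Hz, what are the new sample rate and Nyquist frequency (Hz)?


Step 1 — output sample rate after interpolation by L:
fs_out = L * fs_in = 8 * 48000 = 384000 Hz

Step 2 — Nyquist frequency of the output stream:
f_Nyq = fs_out / 2 = 384000 / 2 = 192000.0 Hz

fs_out = 384000 Hz; f_Nyquist = 192000.0 Hz


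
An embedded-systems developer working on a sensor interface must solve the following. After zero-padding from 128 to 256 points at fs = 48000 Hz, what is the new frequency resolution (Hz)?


Frequency resolution after zero-padding:
N_padded = 128 * 2 = 256
df = fs / N_padded
   = 48000 / 256
   = 187.5 Hz

187.5 Hz


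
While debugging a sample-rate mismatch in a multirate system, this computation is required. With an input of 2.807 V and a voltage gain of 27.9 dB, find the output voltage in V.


Output voltage from dB gain:
V_out = V_in * 10^(gain_dB / 20)
      = 2.807 * 10^(27.9 / 20)
      = 2.807 * 24.831331
      = 69.7015 V

69.7015 V


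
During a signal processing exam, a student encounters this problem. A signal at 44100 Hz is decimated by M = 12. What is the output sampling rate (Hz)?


Decimation reduces the sample rate:
fs_out = fs_in / M
       = 44100 / 12
       = 3675.0 Hz

3675.0 Hz


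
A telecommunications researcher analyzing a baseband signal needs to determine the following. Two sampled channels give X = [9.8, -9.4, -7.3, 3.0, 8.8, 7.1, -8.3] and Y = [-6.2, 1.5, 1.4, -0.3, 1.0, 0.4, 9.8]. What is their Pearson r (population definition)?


Pearson correlation coefficient (population):
r = cov(X,Y) / (std(X) * std(Y))
Mean X = 0.5286, Mean Y = 1.0857
Cov(X,Y) = -22.813878
Std(X) = 7.941521, Std(Y) = 4.337356
r = -0.6623

-0.6623


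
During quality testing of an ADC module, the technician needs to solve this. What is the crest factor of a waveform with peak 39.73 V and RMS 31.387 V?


Crest factor is the ratio of peak to RMS:
CF = V_peak / V_rms
   = 39.73 / 31.387
   = 1.2658

1.2658


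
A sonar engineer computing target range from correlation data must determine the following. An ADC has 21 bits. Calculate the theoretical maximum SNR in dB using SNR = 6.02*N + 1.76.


Theoretical SNR for a full-scale sinusoid:
SNR = 6.02 * N + 1.76
    = 6.02 * 21 + 1.76
    = 126.42 + 1.76
    = 128.18 dB

128.18 dB


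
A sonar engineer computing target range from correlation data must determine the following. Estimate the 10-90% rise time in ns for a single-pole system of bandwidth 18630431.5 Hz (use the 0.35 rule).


Rise time from bandwidth relationship:
tr = 0.35 / BW
   = 0.35 / 18630431.5
   = 1.878646772e-08 s
   = 18.7865 ns

18.7865 ns


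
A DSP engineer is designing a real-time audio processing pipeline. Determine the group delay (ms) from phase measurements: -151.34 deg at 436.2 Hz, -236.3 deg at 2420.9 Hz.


Group delay from phase difference:
tau = -d(phi)/d(omega)
d(phi) = -84.96 deg = -1.482832 rad
d(omega) = 2*pi*(2420.9 - 436.2) = 12470.2379 rad/s
tau = -(-1.482832) / 12470.2379
    = 0.1189 ms

0.1189 ms


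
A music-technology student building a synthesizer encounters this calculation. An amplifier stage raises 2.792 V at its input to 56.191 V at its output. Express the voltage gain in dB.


Voltage gain in dB:
G = 20 * log10(Vout / Vin)
  = 20 * log10(56.191 / 2.792)
  = 20 * log10(20.125716)
  = 20 * 1.303751
  = 26.08 dB

26.08 dB


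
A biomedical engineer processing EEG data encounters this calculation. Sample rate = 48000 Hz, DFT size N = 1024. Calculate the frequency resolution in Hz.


DFT frequency resolution:
df = fs / N
   = 48000 / 1024
   = 46.875 Hz

46.875 Hz


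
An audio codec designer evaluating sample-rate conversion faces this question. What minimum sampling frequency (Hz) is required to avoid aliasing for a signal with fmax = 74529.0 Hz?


The Nyquist rate is twice the maximum frequency component.
fs_min = 2 * fmax
      = 2 * 74529.0
      = 149058.0 Hz

149058.0


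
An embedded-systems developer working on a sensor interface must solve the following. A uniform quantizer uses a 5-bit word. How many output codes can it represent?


Number of quantization levels = 2^N
= 2^5
= 32

32


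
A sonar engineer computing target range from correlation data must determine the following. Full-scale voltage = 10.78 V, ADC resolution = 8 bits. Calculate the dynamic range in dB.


Dynamic range from full-scale to LSB:
V_min = V_max / 2^bits = 10.78 / 2^8
DR = 20 * log10(V_max / V_min)
   = 20 * log10(2^8)
   = 20 * 8 * log10(2)
   = 48.16 dB

48.16 dB


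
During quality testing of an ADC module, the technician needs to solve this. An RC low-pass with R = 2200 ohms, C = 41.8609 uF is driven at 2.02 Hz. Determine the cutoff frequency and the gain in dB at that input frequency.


Step 1 — cutoff frequency:
fc = 1 / (2*pi*R*C)
C = 41.8609 uF = 4.18609e-05 F
fc = 1 / (2*pi*2200*4.18609e-05)
   = 1.72818 Hz

Step 2 — magnitude at f = 2.02 Hz:
|H(f)| = 1 / sqrt(1 + (f/fc)^2)
f/fc = 2.02 / 1.72818 = 1.16886
|H| = 1 / sqrt(1 + 1.366234) = 0.6500865
|H|_dB = 20*log10(0.6500865) = -3.74 dB

fc = 1.72818 Hz; |H(2.02 Hz)| = -3.74 dB


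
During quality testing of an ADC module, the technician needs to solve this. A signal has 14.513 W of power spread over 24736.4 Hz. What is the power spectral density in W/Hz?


Power spectral density:
PSD = P / BW
    = 14.513 / 24736.4
    = 0.00058671 W/Hz

0.00058671 W/Hz


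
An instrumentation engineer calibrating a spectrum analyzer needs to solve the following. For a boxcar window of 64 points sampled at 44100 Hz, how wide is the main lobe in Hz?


Main lobe width for a rectangular window:
Width = 2 * fs / N
      = 2 * 44100 / 64
      = 88200 / 64
      = 1378.125 Hz

1378.125 Hz


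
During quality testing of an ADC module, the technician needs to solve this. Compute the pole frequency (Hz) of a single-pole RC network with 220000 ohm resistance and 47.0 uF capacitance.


Cutoff frequency of a first-order RC filter:
fc = 1 / (2 * pi * R * C)
C = 47.0 uF = 4.7e-05 F
fc = 1 / (2 * pi * 220000 * 4.7e-05)
   = 1 / 64.968136076237
   = 0.015392 Hz

0.015392 Hz


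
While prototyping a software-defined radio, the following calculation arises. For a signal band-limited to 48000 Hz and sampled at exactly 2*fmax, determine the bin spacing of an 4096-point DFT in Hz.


Step 1 — Nyquist sampling rate:
fs = 2 * fmax = 2 * 48000 = 96000 Hz

Step 2 — DFT bin spacing:
df = fs / N = 96000 / 4096 = 23.4375 Hz

23.4375 Hz


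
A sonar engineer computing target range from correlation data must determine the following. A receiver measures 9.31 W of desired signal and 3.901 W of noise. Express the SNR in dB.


SNR in decibels:
SNR = 10 * log10(Ps / Pn)
    = 10 * log10(9.31 / 3.901)
    = 10 * log10(2.3866)
    = 10 * 0.3778
    = 3.78 dB

3.78 dB


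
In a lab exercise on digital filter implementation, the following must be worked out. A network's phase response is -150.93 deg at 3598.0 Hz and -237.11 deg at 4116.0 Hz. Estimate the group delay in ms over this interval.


Group delay from phase difference:
tau = -d(phi)/d(omega)
d(phi) = -86.18 deg = -1.504125 rad
d(omega) = 2*pi*(4116.0 - 3598.0) = 3254.69 rad/s
tau = -(-1.504125) / 3254.69
    = 0.4621 ms

0.4621 ms


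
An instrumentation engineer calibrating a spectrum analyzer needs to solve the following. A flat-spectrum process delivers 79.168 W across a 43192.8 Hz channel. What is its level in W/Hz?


Power spectral density:
PSD = P / BW
    = 79.168 / 43192.8
    = 0.0018329 W/Hz

0.0018329 W/Hz


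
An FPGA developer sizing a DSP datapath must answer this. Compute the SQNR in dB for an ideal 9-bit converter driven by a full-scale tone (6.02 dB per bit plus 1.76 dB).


Theoretical SNR for a full-scale sinusoid:
SNR = 6.02 * N + 1.76
    = 6.02 * 9 + 1.76
    = 54.18 + 1.76
    = 55.94 dB

55.94 dB


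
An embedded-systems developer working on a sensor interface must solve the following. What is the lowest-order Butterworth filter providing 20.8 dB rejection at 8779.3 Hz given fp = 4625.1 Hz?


Butterworth filter order formula:
n = log10(10^(A/10) - 1) / (2 * log10(f_stop/f_pass))
10^(20.8/10) - 1 = 119.2264
f_stop/f_pass = 8779.3 / 4625.1 = 1.8982
n = 3.7299 -> ceil = 4

4


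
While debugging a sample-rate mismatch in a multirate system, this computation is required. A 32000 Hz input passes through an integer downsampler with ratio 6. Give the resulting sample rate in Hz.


Decimation reduces the sample rate:
fs_out = fs_in / M
       = 32000 / 6
       = 5333.3333 Hz

5333.3333 Hz


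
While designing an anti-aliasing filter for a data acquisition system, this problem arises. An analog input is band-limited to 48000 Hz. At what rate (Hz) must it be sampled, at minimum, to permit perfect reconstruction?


The Nyquist rate is twice the maximum frequency component.
fs_min = 2 * fmax
      = 2 * 48000
      = 96000 Hz

96000


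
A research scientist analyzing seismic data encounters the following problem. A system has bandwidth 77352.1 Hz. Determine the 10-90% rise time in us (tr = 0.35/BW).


Rise time from bandwidth relationship:
tr = 0.35 / BW
   = 0.35 / 77352.1
   = 4.524764034e-06 s
   = 4.5248 us

4.5248 us


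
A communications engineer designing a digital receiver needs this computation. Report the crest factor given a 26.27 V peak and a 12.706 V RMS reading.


Crest factor is the ratio of peak to RMS:
CF = V_peak / V_rms
   = 26.27 / 12.706
   = 2.0675

2.0675


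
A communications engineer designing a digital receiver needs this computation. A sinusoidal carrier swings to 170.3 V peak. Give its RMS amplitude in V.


RMS voltage for a sinusoidal waveform:
V_rms = V_peak / sqrt(2)
      = 170.3 / 1.414214
      = 120.42 V

120.42 V


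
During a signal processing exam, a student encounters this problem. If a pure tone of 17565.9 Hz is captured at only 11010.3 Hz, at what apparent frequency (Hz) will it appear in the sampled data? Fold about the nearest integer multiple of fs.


Compute the nearest integer multiple of fs to the signal:
n = round(17565.9 / 11010.3) = 2
f_alias = |17565.9 - 2 * 11010.3|
        = |17565.9 - 22020.6|
        = 4454.7 Hz

4454.7


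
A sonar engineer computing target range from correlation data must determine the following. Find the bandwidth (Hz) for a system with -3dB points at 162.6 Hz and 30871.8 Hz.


Bandwidth is the difference of -3dB frequencies:
BW = f_high - f_low
   = 30871.8 - 162.6
   = 30709.2 Hz

30709.2 Hz


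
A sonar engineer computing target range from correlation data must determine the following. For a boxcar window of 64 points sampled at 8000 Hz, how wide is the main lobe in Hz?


Main lobe width for a rectangular window:
Width = 2 * fs / N
      = 2 * 8000 / 64
      = 16000 / 64
      = 250.0 Hz

250.0 Hz


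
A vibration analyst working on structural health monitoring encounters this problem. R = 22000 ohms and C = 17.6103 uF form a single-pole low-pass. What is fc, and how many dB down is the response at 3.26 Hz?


Step 1 — cutoff frequency:
fc = 1 / (2*pi*R*C)
C = 17.6103 uF = 1.76103e-05 F
fc = 1 / (2*pi*22000*1.76103e-05)
   = 0.4108 Hz

Step 2 — magnitude at f = 3.26 Hz:
|H(f)| = 1 / sqrt(1 + (f/fc)^2)
f/fc = 3.26 / 0.4108 = 7.935735
|H| = 1 / sqrt(1 + 62.97589) = 0.1250236
|H|_dB = 20*log10(0.1250236) = -18.06 dB

fc = 0.4108 Hz; |H(3.26 Hz)| = -18.06 dB


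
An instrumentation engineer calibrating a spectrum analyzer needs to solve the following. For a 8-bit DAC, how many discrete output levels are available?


Number of quantization levels = 2^N
= 2^8
= 256

256


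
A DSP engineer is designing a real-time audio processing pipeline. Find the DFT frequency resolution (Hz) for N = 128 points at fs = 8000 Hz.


DFT frequency resolution:
df = fs / N
   = 8000 / 128
   = 62.5 Hz

62.5 Hz


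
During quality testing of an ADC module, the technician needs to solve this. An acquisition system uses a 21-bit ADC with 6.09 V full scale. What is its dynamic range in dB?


Dynamic range from full-scale to LSB:
V_min = V_max / 2^bits = 6.09 / 2^21
DR = 20 * log10(V_max / V_min)
   = 20 * log10(2^21)
   = 20 * 21 * log10(2)
   = 126.43 dB

126.43 dB


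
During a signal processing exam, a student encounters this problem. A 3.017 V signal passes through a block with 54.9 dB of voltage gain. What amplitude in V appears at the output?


Output voltage from dB gain:
V_out = V_in * 10^(gain_dB / 20)
      = 3.017 * 10^(54.9 / 20)
      = 3.017 * 555.904257
      = 1677.1631 V

1677.1631 V


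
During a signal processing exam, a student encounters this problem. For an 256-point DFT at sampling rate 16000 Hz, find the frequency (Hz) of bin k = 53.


Frequency of DFT bin k:
f_k = k * fs / N
    = 53 * 16000 / 256
    = 848000 / 256
    = 3312.5 Hz

3312.5 Hz


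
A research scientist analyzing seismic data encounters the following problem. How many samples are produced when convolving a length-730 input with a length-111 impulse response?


Linear convolution output length:
L = N + M - 1
  = 730 + 111 - 1
  = 840 samples

840


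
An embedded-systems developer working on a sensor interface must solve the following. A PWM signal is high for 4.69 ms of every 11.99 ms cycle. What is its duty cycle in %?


Duty cycle as a percentage:
DC = (t_on / T) * 100
   = (4.69 / 11.99) * 100
   = 0.391159 * 100
   = 39.12 %

39.12 %


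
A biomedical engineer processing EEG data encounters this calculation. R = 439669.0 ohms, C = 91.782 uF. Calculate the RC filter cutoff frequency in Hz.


Cutoff frequency of a first-order RC filter:
fc = 1 / (2 * pi * R * C)
C = 91.782 uF = 9.1782e-05 F
fc = 1 / (2 * pi * 439669.0 * 9.1782e-05)
   = 1 / 253.54977592308
   = 0.003944 Hz

0.003944 Hz


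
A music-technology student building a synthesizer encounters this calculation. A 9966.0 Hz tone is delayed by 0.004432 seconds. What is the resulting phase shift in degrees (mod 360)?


Phase shift from frequency and time delay:
phi = 360 * f * t_delay
    = 360 * 9966.0 * 0.004432
    = 15900.95 degrees
    mod 360 = 60.95 degrees

60.95 degrees


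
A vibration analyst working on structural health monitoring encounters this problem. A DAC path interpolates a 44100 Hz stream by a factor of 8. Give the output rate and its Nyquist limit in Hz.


Step 1 — output sample rate after interpolation by L:
fs_out = L * fs_in = 8 * 44100 = 352800 Hz

Step 2 — Nyquist frequency of the output stream:
f_Nyq = fs_out / 2 = 352800 / 2 = 176400.0 Hz

fs_out = 352800 Hz; f_Nyquist = 176400.0 Hz


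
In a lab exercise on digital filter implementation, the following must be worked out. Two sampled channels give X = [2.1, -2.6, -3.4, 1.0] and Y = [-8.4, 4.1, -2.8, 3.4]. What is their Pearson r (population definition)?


Pearson correlation coefficient (population):
r = cov(X,Y) / (std(X) * std(Y))
Mean X = -0.725, Mean Y = -0.925
Cov(X,Y) = -4.515625
Std(X) = 2.325269, Std(Y) = 5.082999
r = -0.3821

-0.3821


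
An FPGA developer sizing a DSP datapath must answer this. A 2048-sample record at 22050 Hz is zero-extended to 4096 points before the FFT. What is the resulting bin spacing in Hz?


Frequency resolution after zero-padding:
N_padded = 2048 * 2 = 4096
df = fs / N_padded
   = 22050 / 4096
   = 5.3833 Hz

5.3833 Hz


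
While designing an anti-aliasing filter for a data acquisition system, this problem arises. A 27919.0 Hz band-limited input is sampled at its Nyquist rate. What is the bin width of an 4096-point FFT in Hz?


Step 1 — Nyquist sampling rate:
fs = 2 * fmax = 2 * 27919.0 = 55838.0 Hz

Step 2 — DFT bin spacing:
df = fs / N = 55838.0 / 4096 = 13.6323 Hz

13.6323 Hz


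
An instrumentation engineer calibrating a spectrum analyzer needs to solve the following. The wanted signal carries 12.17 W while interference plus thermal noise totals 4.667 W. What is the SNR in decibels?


SNR in decibels:
SNR = 10 * log10(Ps / Pn)
    = 10 * log10(12.17 / 4.667)
    = 10 * log10(2.6077)
    = 10 * 0.4163
    = 4.16 dB

4.16 dB


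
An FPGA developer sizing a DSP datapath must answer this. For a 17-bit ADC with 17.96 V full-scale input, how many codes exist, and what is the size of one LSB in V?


Step 1 — number of quantization levels:
L = 2^N = 2^17 = 131072

Step 2 — LSB step size:
delta = Vfs / L
      = 17.96 / 131072
      = 0.00013702 V

Levels = 131072; step size = 0.00013702 V


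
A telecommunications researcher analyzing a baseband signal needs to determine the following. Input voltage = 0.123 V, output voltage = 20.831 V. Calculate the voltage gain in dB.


Voltage gain in dB:
G = 20 * log10(Vout / Vin)
  = 20 * log10(20.831 / 0.123)
  = 20 * log10(169.357724)
  = 20 * 2.228805
  = 44.58 dB

44.58 dB


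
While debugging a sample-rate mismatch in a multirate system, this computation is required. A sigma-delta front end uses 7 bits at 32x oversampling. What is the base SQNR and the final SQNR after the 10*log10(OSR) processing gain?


Step 1 — baseline SQNR at Nyquist:
SQNR_base = 6.02*N + 1.76
          = 6.02*7 + 1.76
          = 43.9 dB

Step 2 — oversampling processing gain:
G = 10*log10(OSR) = 10*log10(32) = 15.05 dB

Step 3 — total:
SQNR_total = 43.9 + 15.05 = 58.95 dB

Base SQNR = 43.9 dB; oversampled SQNR = 58.95 dB


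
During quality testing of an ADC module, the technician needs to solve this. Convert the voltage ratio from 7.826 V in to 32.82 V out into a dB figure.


Voltage gain in dB:
G = 20 * log10(Vout / Vin)
  = 20 * log10(32.82 / 7.826)
  = 20 * log10(4.193713)
  = 20 * 0.622599
  = 12.45 dB

12.45 dB


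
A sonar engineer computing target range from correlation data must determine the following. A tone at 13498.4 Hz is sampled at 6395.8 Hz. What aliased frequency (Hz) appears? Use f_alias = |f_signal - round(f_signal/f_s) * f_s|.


Compute the nearest integer multiple of fs to the signal:
n = round(13498.4 / 6395.8) = 2
f_alias = |13498.4 - 2 * 6395.8|
        = |13498.4 - 12791.6|
        = 706.8 Hz

706.8


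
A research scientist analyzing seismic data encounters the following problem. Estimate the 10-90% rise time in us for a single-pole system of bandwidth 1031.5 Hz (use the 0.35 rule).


Rise time from bandwidth relationship:
tr = 0.35 / BW
   = 0.35 / 1031.5
   = 0.000339311682 s
   = 339.3117 us

339.3117 us


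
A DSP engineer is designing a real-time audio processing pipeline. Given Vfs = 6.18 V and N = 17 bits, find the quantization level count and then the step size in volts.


Step 1 — number of quantization levels:
L = 2^N = 2^17 = 131072

Step 2 — LSB step size:
delta = Vfs / L
      = 6.18 / 131072
      = 4.715e-05 V

Levels = 131072; step size = 4.715e-05 V


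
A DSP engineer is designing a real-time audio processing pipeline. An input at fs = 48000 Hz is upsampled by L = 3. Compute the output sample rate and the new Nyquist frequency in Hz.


Step 1 — output sample rate after interpolation by L:
fs_out = L * fs_in = 3 * 48000 = 144000 Hz

Step 2 — Nyquist frequency of the output stream:
f_Nyq = fs_out / 2 = 144000 / 2 = 72000.0 Hz

fs_out = 144000 Hz; f_Nyquist = 72000.0 Hz


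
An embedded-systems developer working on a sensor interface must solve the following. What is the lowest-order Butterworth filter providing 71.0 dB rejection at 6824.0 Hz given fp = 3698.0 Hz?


Butterworth filter order formula:
n = log10(10^(A/10) - 1) / (2 * log10(f_stop/f_pass))
10^(71.0/10) - 1 = 12589253.1179
f_stop/f_pass = 6824.0 / 3698.0 = 1.8453
n = 13.3422 -> ceil = 14

14


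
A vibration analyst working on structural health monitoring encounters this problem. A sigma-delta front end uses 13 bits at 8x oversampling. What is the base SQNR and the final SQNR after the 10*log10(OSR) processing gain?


Step 1 — baseline SQNR at Nyquist:
SQNR_base = 6.02*N + 1.76
          = 6.02*13 + 1.76
          = 80.02 dB

Step 2 — oversampling processing gain:
G = 10*log10(OSR) = 10*log10(8) = 9.03 dB

Step 3 — total:
SQNR_total = 80.02 + 9.03 = 89.05 dB

Base SQNR = 80.02 dB; oversampled SQNR = 89.05 dB


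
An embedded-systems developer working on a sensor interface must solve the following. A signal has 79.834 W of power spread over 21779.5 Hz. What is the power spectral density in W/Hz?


Power spectral density:
PSD = P / BW
    = 79.834 / 21779.5
    = 0.00366556 W/Hz

0.00366556 W/Hz


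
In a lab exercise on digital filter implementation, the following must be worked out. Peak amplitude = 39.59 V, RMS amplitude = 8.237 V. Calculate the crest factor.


Crest factor is the ratio of peak to RMS:
CF = V_peak / V_rms
   = 39.59 / 8.237
   = 4.8064

4.8064


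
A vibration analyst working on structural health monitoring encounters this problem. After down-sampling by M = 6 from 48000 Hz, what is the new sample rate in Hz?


Decimation reduces the sample rate:
fs_out = fs_in / M
       = 48000 / 6
       = 8000.0 Hz

8000.0 Hz


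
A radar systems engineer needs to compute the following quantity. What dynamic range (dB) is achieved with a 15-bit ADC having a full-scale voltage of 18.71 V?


Dynamic range from full-scale to LSB:
V_min = V_max / 2^bits = 18.71 / 2^15
DR = 20 * log10(V_max / V_min)
   = 20 * log10(2^15)
   = 20 * 15 * log10(2)
   = 90.31 dB

90.31 dB


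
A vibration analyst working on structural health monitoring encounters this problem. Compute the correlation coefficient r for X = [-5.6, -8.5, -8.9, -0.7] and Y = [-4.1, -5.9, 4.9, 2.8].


Pearson correlation coefficient (population):
r = cov(X,Y) / (std(X) * std(Y))
Mean X = -5.925, Mean Y = -0.575
Cov(X,Y) = 3.478125
Std(X) = 3.274427, Std(Y) = 4.531763
r = 0.2344

0.2344


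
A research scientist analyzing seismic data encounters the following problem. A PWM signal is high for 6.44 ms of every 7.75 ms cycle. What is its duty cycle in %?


Duty cycle as a percentage:
DC = (t_on / T) * 100
   = (6.44 / 7.75) * 100
   = 0.830968 * 100
   = 83.1 %

83.1 %


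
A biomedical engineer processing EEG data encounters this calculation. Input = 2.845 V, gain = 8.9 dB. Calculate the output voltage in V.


Output voltage from dB gain:
V_out = V_in * 10^(gain_dB / 20)
      = 2.845 * 10^(8.9 / 20)
      = 2.845 * 2.786121
      = 7.9265 V

7.9265 V


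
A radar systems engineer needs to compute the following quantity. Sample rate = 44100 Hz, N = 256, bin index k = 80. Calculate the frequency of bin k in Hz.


Frequency of DFT bin k:
f_k = k * fs / N
    = 80 * 44100 / 256
    = 3528000 / 256
    = 13781.25 Hz

13781.25 Hz


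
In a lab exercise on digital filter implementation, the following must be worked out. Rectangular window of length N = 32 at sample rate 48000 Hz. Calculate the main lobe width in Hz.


Main lobe width for a rectangular window:
Width = 2 * fs / N
      = 2 * 48000 / 32
      = 96000 / 32
      = 3000.0 Hz

3000.0 Hz


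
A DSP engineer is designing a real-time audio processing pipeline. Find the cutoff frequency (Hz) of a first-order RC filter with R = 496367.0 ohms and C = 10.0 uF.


Cutoff frequency of a first-order RC filter:
fc = 1 / (2 * pi * R * C)
C = 10.0 uF = 1e-05 F
fc = 1 / (2 * pi * 496367.0 * 1e-05)
   = 1 / 31.187658413688
   = 0.032064 Hz

0.032064 Hz


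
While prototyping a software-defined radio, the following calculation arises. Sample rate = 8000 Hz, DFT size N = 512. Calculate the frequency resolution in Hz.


DFT frequency resolution:
df = fs / N
   = 8000 / 512
   = 15.625 Hz

15.625 Hz


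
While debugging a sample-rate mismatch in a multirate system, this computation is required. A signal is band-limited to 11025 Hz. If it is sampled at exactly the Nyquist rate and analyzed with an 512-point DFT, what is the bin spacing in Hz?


Step 1 — Nyquist sampling rate:
fs = 2 * fmax = 2 * 11025 = 22050 Hz

Step 2 — DFT bin spacing:
df = fs / N = 22050 / 512 = 43.0664 Hz

43.0664 Hz


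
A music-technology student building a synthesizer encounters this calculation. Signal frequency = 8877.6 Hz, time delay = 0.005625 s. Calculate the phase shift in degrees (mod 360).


Phase shift from frequency and time delay:
phi = 360 * f * t_delay
    = 360 * 8877.6 * 0.005625
    = 17977.14 degrees
    mod 360 = 337.14 degrees

337.14 degrees


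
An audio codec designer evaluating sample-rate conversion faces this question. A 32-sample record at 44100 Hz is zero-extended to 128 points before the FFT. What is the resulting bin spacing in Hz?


Frequency resolution after zero-padding:
N_padded = 32 * 4 = 128
df = fs / N_padded
   = 44100 / 128
   = 344.5312 Hz

344.5312 Hz


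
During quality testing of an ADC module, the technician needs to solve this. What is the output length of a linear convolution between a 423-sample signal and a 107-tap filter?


Linear convolution output length:
L = N + M - 1
  = 423 + 107 - 1
  = 529 samples

529


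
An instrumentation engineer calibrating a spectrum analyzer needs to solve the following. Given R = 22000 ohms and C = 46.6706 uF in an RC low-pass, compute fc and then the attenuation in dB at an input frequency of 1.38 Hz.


Step 1 — cutoff frequency:
fc = 1 / (2*pi*R*C)
C = 46.6706 uF = 4.66706e-05 F
fc = 1 / (2*pi*22000*4.66706e-05)
   = 0.155008 Hz

Step 2 — magnitude at f = 1.38 Hz:
|H(f)| = 1 / sqrt(1 + (f/fc)^2)
f/fc = 1.38 / 0.155008 = 8.902766
|H| = 1 / sqrt(1 + 79.259242) = 0.1116227
|H|_dB = 20*log10(0.1116227) = -19.04 dB

fc = 0.155008 Hz; |H(1.38 Hz)| = -19.04 dB


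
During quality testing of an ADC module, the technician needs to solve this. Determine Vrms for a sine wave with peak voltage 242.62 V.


RMS voltage for a sinusoidal waveform:
V_rms = V_peak / sqrt(2)
      = 242.62 / 1.414214
      = 171.558 V

171.558 V


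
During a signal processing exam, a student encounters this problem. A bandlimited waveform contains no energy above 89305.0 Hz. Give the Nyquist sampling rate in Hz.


The Nyquist rate is twice the maximum frequency component.
fs_min = 2 * fmax
      = 2 * 89305.0
      = 178610.0 Hz

178610.0


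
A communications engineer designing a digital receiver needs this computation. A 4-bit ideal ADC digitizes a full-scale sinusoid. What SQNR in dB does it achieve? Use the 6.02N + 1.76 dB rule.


Theoretical SNR for a full-scale sinusoid:
SNR = 6.02 * N + 1.76
    = 6.02 * 4 + 1.76
    = 24.08 + 1.76
    = 25.84 dB

25.84 dB


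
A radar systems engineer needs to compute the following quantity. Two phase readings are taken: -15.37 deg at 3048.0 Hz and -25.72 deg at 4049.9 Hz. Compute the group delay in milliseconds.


Group delay from phase difference:
tau = -d(phi)/d(omega)
d(phi) = -10.35 deg = -0.180642 rad
d(omega) = 2*pi*(4049.9 - 3048.0) = 6295.1234 rad/s
tau = -(-0.180642) / 6295.1234
    = 0.0287 ms

0.0287 ms
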